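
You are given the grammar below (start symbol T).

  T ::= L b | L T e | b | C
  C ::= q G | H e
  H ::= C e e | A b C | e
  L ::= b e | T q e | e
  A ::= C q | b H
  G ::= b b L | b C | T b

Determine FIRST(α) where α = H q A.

Add FIRST(H) = { b, e, q }; H is not nullable, stop.

{ b, e, q }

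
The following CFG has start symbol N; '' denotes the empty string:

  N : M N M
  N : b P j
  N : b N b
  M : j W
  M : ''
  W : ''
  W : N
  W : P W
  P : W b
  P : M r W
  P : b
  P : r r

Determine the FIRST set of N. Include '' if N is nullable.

From N : M N M: M nullable, take FIRST(M) ∪ FIRST(N) = { b, j }.
N : b P j contributes {b}.
N : b N b contributes {b}.
Union: FIRST(N) = { b, j }.

{ b, j }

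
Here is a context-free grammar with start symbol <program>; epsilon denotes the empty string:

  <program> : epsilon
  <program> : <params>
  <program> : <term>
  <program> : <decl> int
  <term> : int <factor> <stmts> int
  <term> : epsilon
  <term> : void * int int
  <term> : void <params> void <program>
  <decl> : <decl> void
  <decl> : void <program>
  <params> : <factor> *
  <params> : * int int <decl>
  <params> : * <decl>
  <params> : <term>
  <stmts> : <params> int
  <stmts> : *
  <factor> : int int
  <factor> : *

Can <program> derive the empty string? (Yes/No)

<program> has an epsilon-production, so <program> ⇒ epsilon.

Yes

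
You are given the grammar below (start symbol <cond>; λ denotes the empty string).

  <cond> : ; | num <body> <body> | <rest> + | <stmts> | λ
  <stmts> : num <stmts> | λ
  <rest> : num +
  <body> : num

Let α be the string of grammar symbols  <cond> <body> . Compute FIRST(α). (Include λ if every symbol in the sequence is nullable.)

{ ;, num }

Add FIRST(<cond>)\{λ} = { ;, num }; <cond> is nullable, continue.
Add FIRST(<body>) = { num }; <body> is not nullable, stop.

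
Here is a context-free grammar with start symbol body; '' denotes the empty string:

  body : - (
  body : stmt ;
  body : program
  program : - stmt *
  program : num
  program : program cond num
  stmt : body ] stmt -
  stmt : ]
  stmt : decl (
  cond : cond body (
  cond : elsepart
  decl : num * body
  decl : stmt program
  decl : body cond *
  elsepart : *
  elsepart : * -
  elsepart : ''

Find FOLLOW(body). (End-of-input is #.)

body is the start symbol, so # ∈ FOLLOW(body).
In stmt : body ] stmt -: add FIRST(] stmt -) = { ] }.
In cond : cond body (: add FIRST(() = { ( }.
In decl : num * body: body is at the end, add FOLLOW(decl) = { ( }.
In decl : body cond *: add FIRST(cond *) = { *, -, ], num }.
Union: FOLLOW(body) = { #, (, *, -, ], num }.

{ #, (, *, -, ], num }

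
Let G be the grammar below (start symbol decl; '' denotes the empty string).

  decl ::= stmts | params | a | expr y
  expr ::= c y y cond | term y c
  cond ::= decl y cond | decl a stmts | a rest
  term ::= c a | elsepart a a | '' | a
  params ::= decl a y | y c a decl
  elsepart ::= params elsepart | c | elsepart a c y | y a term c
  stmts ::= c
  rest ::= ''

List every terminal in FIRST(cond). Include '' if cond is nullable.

{ a, c, y }

From cond ::= decl y cond: add FIRST(decl) = { a, c, y }.
From cond ::= decl a stmts: add FIRST(decl) = { a, c, y }.
cond ::= a rest contributes {a}.
Union: FIRST(cond) = { a, c, y }.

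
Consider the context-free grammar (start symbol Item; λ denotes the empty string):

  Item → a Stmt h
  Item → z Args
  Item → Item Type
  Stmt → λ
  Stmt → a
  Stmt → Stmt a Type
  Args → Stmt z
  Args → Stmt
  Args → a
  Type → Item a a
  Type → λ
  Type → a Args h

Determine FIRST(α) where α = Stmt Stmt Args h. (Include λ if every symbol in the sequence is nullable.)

{ a, h, z }

Add FIRST(Stmt)\{λ} = { a }; Stmt is nullable, continue.
Add FIRST(Stmt)\{λ} = { a }; Stmt is nullable, continue.
Add FIRST(Args)\{λ} = { a, z }; Args is nullable, continue.
h is a terminal; add {h} and stop.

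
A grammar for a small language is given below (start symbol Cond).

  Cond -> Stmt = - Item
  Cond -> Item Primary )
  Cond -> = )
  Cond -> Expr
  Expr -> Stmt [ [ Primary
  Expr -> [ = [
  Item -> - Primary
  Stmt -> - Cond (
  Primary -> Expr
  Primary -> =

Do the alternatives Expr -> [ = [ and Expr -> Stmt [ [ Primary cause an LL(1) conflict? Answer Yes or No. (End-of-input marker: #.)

No

FIRST([ = [) = { [ } and FIRST(Stmt [ [ Primary) = { - }.
The FIRST sets are disjoint and neither alternative is nullable — no conflict.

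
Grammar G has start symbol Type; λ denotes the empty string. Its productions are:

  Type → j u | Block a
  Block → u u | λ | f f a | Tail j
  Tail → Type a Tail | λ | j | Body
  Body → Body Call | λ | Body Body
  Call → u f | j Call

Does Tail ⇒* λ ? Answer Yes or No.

Tail has an λ-production, so Tail ⇒ λ.

Yes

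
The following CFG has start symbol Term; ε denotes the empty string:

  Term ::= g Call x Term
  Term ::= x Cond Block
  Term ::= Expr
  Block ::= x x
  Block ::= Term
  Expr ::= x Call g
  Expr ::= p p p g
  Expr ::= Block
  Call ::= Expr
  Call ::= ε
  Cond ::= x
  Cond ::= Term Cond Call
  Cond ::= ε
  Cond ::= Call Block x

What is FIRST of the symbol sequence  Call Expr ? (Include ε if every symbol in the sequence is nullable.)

{ g, p, x }

Add FIRST(Call)\{ε} = { g, p, x }; Call is nullable, continue.
Add FIRST(Expr) = { g, p, x }; Expr is not nullable, stop.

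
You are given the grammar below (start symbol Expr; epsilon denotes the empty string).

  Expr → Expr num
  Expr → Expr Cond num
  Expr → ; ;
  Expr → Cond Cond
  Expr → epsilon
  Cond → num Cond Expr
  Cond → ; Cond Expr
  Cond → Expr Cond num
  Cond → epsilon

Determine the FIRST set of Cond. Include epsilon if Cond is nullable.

{ ;, num, epsilon }

Cond → num Cond Expr contributes {num}.
Cond → ; Cond Expr contributes {;}.
From Cond → Expr Cond num: Expr, Cond nullable, take FIRST(Expr) ∪ FIRST(Cond) ∪ {num} = { ;, num }.
Cond → epsilon contributes epsilon.
Union: FIRST(Cond) = { ;, num, epsilon }.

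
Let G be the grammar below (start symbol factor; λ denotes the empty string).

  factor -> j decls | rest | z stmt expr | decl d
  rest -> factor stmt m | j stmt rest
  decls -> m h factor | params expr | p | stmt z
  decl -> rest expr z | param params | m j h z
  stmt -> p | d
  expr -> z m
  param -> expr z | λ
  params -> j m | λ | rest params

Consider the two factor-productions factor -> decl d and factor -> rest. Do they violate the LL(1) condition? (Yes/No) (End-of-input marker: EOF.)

FIRST(decl d) = { d, j, m, z } and FIRST(rest) = { d, j, m, z }.
Both contain d, so the two alternatives are not disjoint — LL(1) conflict.

Yes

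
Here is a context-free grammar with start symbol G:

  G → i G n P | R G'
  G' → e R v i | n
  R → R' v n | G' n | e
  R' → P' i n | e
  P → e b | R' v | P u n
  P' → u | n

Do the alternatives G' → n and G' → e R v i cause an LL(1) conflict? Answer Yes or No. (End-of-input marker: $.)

No

FIRST(n) = { n } and FIRST(e R v i) = { e }.
The FIRST sets are disjoint and neither alternative is nullable — no conflict.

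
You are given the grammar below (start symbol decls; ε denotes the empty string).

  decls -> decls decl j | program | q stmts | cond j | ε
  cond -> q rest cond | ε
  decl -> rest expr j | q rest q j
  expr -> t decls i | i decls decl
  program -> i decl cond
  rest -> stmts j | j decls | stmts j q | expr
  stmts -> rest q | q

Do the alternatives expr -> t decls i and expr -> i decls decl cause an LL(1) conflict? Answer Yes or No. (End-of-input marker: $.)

No

FIRST(t decls i) = { t } and FIRST(i decls decl) = { i }.
The FIRST sets are disjoint and neither alternative is nullable — no conflict.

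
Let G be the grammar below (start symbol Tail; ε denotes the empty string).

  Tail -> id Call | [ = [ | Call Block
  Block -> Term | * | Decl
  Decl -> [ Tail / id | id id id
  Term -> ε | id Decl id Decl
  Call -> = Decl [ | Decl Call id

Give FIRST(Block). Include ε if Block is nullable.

From Block -> Term: add FIRST(Term) = { id, ε } (including ε since Term is nullable).
Block -> * contributes {*}.
From Block -> Decl: add FIRST(Decl) = { [, id }.
Union: FIRST(Block) = { *, [, id, ε }.

{ *, [, id, ε }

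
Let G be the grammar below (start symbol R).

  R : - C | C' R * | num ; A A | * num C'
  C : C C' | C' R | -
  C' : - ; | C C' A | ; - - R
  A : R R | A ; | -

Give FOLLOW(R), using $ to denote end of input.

{ $, *, -, ;, num }

R is the start symbol, so $ ∈ FOLLOW(R).
In R : C' R *: add FIRST(*) = { * }.
In C : C' R: R is at the end, add FOLLOW(C) = { $, *, -, ;, num }.
In C' : ; - - R: R is at the end, add FOLLOW(C') = { $, *, -, ;, num }.
In A : R R: add FIRST(R) = { *, -, ;, num }.
In A : R R: R is at the end, add FOLLOW(A) = { $, *, -, ;, num }.
Union: FOLLOW(R) = { $, *, -, ;, num }.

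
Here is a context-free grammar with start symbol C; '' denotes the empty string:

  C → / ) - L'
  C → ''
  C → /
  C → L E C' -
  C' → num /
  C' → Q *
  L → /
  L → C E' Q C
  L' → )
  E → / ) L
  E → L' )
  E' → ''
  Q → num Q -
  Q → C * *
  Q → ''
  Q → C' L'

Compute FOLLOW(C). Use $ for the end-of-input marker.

{ $, ), *, /, num }

C is the start symbol, so $ ∈ FOLLOW(C).
In L → C E' Q C: add FIRST(E' Q C)\{''} = { ), *, /, num }.
  Since E' Q C is nullable, also add FOLLOW(L) = { ), *, /, num }.
In L → C E' Q C: C is at the end, add FOLLOW(L) = { ), *, /, num }.
In Q → C * *: add FIRST(* *) = { * }.
Union: FOLLOW(C) = { $, ), *, /, num }.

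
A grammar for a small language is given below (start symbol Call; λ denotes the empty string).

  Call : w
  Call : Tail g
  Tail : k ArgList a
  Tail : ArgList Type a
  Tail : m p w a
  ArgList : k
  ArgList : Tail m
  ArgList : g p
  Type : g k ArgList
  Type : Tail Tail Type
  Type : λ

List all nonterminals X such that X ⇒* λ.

Directly nullable (have an λ-production): Type.
No other nonterminal has a production whose RHS symbols are all nullable.

{ Type }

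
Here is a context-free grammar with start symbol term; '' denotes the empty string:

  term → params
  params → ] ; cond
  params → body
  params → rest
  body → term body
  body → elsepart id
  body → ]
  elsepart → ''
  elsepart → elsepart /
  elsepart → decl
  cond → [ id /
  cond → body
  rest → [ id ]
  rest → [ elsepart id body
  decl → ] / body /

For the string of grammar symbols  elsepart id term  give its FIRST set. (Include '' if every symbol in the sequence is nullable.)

Add FIRST(elsepart)\{''} = { /, ] }; elsepart is nullable, continue.
id is a terminal; add {id} and stop.

{ /, ], id }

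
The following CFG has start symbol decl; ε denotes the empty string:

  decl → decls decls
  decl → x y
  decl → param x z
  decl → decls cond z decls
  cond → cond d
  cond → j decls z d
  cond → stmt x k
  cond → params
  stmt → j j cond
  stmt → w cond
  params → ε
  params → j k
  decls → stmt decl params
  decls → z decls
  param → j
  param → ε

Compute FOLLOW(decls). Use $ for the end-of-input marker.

In decl → decls decls: add FIRST(decls) = { j, w, z }.
In decl → decls decls: decls is at the end, add FOLLOW(decl) = { $, d, j, w, z }.
In decl → decls cond z decls: add FIRST(cond z decls) = { d, j, w, z }.
In decl → decls cond z decls: decls is at the end, add FOLLOW(decl) = { $, d, j, w, z }.
In cond → j decls z d: add FIRST(z d) = { z }.
In decls → z decls: decls is at the end, add FOLLOW(decls) = { $, d, j, w, z }.
Union: FOLLOW(decls) = { $, d, j, w, z }.

{ $, d, j, w, z }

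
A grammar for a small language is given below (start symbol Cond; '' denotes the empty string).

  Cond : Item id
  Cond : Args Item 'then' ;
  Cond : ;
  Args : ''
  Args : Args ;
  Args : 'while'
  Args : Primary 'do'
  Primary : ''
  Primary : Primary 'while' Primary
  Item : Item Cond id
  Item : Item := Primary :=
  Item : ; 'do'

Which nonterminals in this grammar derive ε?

Directly nullable (have an ''-production): Args, Primary.
No other nonterminal has a production whose RHS symbols are all nullable.

{ Args, Primary }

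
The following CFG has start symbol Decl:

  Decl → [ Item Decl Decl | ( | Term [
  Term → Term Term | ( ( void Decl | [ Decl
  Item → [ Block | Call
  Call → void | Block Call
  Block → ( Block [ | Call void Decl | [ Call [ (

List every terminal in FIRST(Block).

{ (, [, void }

Block → ( Block [ contributes {(}.
From Block → Call void Decl: add FIRST(Call) = { (, [, void }.
Block → [ Call [ ( contributes {[}.
Union: FIRST(Block) = { (, [, void }.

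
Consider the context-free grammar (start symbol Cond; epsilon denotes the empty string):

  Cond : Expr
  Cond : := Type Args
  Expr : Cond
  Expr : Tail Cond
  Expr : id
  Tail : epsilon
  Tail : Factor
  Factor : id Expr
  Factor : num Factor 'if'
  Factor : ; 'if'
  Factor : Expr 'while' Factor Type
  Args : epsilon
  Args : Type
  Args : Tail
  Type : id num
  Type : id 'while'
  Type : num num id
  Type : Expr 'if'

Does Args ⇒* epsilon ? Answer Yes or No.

Yes

Args has an epsilon-production, so Args ⇒ epsilon.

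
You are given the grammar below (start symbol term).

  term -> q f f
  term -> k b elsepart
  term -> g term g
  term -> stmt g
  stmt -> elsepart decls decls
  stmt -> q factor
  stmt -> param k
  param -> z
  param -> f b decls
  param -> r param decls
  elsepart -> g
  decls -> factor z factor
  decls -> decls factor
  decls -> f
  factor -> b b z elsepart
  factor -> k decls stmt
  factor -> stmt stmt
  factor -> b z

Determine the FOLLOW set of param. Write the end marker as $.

{ b, f, g, k, q, r, z }

In stmt -> param k: add FIRST(k) = { k }.
In param -> r param decls: add FIRST(decls) = { b, f, g, k, q, r, z }.
Union: FOLLOW(param) = { b, f, g, k, q, r, z }.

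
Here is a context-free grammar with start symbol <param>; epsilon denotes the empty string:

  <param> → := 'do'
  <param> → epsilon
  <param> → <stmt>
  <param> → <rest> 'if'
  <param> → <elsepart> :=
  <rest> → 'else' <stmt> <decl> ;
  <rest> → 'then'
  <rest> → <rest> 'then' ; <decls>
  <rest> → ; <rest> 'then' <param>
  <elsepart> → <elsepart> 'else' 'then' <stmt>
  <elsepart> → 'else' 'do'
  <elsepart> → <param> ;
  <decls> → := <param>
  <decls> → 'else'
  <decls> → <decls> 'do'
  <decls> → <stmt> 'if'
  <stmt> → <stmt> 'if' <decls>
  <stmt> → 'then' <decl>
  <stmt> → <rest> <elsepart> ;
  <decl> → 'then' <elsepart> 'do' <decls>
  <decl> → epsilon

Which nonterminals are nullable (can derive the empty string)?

Directly nullable (have an epsilon-production): <param>, <decl>.
No other nonterminal has a production whose RHS symbols are all nullable.

{ <decl>, <param> }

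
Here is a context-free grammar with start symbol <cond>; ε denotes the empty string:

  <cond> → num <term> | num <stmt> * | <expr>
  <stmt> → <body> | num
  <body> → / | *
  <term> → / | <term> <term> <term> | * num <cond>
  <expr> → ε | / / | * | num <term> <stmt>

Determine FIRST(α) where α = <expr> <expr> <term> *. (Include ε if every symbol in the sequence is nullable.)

{ *, /, num }

Add FIRST(<expr>)\{ε} = { *, /, num }; <expr> is nullable, continue.
Add FIRST(<expr>)\{ε} = { *, /, num }; <expr> is nullable, continue.
Add FIRST(<term>) = { *, / }; <term> is not nullable, stop.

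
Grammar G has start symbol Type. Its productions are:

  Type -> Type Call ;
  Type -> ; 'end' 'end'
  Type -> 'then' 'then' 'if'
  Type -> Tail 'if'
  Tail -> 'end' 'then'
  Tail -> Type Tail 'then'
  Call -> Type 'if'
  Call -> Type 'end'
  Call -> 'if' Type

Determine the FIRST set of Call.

From Call -> Type 'if': add FIRST(Type) = { 'end', 'then', ; }.
From Call -> Type 'end': add FIRST(Type) = { 'end', 'then', ; }.
Call -> 'if' Type contributes {'if'}.
Union: FIRST(Call) = { 'end', 'if', 'then', ; }.

{ 'end', 'if', 'then', ; }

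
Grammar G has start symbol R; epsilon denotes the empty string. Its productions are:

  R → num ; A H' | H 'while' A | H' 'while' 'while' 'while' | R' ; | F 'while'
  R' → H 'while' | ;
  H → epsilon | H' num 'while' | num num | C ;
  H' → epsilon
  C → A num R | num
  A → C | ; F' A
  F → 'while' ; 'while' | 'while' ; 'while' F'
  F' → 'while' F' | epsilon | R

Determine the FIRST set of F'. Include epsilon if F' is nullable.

F' → 'while' F' contributes {'while'}.
F' → epsilon contributes epsilon.
From F' → R: add FIRST(R) = { 'while', ;, num }.
Union: FIRST(F') = { 'while', ;, num, epsilon }.

{ 'while', ;, num, epsilon }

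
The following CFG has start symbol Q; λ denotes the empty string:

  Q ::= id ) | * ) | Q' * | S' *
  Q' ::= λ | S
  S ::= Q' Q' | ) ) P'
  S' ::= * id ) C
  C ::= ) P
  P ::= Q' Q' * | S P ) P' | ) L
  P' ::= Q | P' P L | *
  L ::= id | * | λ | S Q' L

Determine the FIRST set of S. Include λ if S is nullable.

{ ), λ }

From S ::= Q' Q': Q', Q' nullable, take FIRST(Q') ∪ FIRST(Q') = { ) }; also λ since the whole RHS is nullable.
S ::= ) ) P' contributes {)}.
Union: FIRST(S) = { ), λ }.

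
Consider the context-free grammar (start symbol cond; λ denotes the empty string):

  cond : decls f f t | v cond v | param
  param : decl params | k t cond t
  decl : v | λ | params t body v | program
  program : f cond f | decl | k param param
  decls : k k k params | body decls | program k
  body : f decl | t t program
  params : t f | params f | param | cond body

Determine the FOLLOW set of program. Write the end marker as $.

{ $, f, k, t, v }

In decl : program: program is at the end, add FOLLOW(decl) = { $, f, k, t, v }.
In decls : program k: add FIRST(k) = { k }.
In body : t t program: program is at the end, add FOLLOW(body) = { $, f, k, t, v }.
Union: FOLLOW(program) = { $, f, k, t, v }.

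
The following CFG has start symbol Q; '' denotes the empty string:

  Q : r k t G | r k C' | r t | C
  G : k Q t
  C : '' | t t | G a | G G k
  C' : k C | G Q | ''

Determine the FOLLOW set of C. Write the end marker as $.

{ $, t }

In Q : C: C is at the end, add FOLLOW(Q) = { $, t }.
In C' : k C: C is at the end, add FOLLOW(C') = { $, t }.
Union: FOLLOW(C) = { $, t }.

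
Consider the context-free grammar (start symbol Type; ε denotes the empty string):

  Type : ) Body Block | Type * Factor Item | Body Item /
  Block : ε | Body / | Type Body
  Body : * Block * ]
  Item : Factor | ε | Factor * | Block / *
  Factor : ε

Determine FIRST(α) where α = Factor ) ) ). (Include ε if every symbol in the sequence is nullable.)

{ ) }

Add FIRST(Factor)\{ε} = {  }; Factor is nullable, continue.
) is a terminal; add {)} and stop.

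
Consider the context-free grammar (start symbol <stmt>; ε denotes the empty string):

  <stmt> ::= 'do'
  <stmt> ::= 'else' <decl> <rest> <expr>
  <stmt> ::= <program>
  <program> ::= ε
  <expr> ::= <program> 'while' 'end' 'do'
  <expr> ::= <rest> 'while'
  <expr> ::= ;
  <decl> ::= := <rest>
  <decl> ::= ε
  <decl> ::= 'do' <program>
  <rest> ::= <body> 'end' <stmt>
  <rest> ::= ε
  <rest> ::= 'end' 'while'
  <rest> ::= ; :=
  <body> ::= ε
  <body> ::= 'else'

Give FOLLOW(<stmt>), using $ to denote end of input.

<stmt> is the start symbol, so $ ∈ FOLLOW(<stmt>).
In <rest> ::= <body> 'end' <stmt>: <stmt> is at the end, add FOLLOW(<rest>) = { 'else', 'end', 'while', ; }.
Union: FOLLOW(<stmt>) = { $, 'else', 'end', 'while', ; }.

{ $, 'else', 'end', 'while', ; }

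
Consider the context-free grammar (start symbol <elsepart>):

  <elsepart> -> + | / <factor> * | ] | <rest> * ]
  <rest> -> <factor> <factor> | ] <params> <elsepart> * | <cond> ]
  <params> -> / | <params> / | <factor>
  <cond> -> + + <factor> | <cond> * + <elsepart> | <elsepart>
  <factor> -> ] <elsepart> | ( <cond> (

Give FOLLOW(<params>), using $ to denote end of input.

In <rest> -> ] <params> <elsepart> *: add FIRST(<elsepart> *) = { (, +, /, ] }.
In <params> -> <params> /: add FIRST(/) = { / }.
Union: FOLLOW(<params>) = { (, +, /, ] }.

{ (, +, /, ] }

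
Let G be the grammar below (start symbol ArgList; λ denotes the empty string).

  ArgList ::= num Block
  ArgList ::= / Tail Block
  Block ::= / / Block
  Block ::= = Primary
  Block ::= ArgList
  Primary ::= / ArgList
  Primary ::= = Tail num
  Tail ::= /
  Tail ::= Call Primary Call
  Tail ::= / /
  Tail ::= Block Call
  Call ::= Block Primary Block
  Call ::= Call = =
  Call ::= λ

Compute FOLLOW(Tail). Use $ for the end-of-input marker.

In ArgList ::= / Tail Block: add FIRST(Block) = { /, =, num }.
In Primary ::= = Tail num: add FIRST(num) = { num }.
Union: FOLLOW(Tail) = { /, =, num }.

{ /, =, num }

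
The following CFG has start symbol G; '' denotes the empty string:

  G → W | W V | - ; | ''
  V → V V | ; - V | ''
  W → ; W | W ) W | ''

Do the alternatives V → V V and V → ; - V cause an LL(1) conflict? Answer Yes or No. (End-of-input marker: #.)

Yes

FIRST(V V) = { ;, '' } and FIRST(; - V) = { ; }.
Both contain ;, so the two alternatives are not disjoint — LL(1) conflict.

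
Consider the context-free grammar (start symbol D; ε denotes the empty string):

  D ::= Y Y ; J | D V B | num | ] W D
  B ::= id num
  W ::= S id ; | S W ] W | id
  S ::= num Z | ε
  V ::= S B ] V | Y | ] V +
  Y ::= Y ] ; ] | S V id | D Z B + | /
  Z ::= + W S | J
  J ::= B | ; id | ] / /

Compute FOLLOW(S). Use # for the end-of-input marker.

{ /, ], id, num }

In W ::= S id ;: add FIRST(id ;) = { id }.
In W ::= S W ] W: add FIRST(W ] W) = { id, num }.
In V ::= S B ] V: add FIRST(B ] V) = { id }.
In Y ::= S V id: add FIRST(V id) = { /, ], id, num }.
In Z ::= + W S: S is at the end, add FOLLOW(Z) = { /, ], id, num }.
Union: FOLLOW(S) = { /, ], id, num }.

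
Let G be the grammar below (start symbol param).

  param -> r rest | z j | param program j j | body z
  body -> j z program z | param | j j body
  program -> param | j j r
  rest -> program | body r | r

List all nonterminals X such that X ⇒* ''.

No nonterminal has an empty production or an RHS whose symbols are all nullable.

{ } (none)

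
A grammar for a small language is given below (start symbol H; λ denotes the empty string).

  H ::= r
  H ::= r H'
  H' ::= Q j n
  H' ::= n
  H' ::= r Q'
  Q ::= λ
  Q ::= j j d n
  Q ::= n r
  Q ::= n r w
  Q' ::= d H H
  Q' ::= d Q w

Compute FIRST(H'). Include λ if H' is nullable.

From H' ::= Q j n: Q nullable, take FIRST(Q) ∪ {j} = { j, n }.
H' ::= n contributes {n}.
H' ::= r Q' contributes {r}.
Union: FIRST(H') = { j, n, r }.

{ j, n, r }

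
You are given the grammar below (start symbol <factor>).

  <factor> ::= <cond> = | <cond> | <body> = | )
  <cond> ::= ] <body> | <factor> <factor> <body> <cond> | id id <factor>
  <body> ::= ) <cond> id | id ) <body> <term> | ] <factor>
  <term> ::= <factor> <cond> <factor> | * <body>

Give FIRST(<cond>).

<cond> ::= ] <body> contributes {]}.
From <cond> ::= <factor> <factor> <body> <cond>: add FIRST(<factor>) = { ), ], id }.
<cond> ::= id id <factor> contributes {id}.
Union: FIRST(<cond>) = { ), ], id }.

{ ), ], id }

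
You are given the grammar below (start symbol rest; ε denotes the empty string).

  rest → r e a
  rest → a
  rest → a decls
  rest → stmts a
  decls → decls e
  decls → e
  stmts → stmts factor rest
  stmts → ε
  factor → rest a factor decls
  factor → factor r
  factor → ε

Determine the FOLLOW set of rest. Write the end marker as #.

rest is the start symbol, so # ∈ FOLLOW(rest).
In stmts → stmts factor rest: rest is at the end, add FOLLOW(stmts) = { a, r }.
In factor → rest a factor decls: add FIRST(a factor decls) = { a }.
Union: FOLLOW(rest) = { #, a, r }.

{ #, a, r }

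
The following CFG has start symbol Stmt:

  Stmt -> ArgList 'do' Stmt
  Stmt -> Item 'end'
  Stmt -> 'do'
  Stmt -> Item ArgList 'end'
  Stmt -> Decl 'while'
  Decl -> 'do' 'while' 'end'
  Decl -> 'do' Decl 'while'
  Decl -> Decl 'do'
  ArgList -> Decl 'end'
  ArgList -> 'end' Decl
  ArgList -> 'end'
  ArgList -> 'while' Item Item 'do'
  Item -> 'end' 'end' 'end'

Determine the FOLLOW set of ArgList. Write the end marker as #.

In Stmt -> ArgList 'do' Stmt: add FIRST('do' Stmt) = { 'do' }.
In Stmt -> Item ArgList 'end': add FIRST('end') = { 'end' }.
Union: FOLLOW(ArgList) = { 'do', 'end' }.

{ 'do', 'end' }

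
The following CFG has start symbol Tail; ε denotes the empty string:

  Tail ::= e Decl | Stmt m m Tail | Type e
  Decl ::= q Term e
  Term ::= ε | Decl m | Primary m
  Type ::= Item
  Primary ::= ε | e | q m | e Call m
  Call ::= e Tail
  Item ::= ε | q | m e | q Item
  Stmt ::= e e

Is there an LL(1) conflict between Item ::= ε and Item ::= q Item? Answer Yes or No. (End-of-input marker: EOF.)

No

FIRST(ε) = { ε } and FIRST(q Item) = { q }.
The first is nullable but FOLLOW(Item) = { e } is disjoint from FIRST of the second.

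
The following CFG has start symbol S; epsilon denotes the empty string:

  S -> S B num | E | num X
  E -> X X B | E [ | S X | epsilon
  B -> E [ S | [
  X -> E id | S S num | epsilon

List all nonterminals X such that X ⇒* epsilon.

{ E, S, X }

Directly nullable (have an epsilon-production): E, X.
S -> E with every symbol nullable, so S is nullable.
No other nonterminal has a production whose RHS symbols are all nullable.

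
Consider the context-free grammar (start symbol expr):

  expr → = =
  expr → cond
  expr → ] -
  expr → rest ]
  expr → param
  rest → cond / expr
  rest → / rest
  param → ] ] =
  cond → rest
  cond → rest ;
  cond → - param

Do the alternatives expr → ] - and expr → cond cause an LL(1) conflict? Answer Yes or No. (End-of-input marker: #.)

No

FIRST(] -) = { ] } and FIRST(cond) = { -, / }.
The FIRST sets are disjoint and neither alternative is nullable — no conflict.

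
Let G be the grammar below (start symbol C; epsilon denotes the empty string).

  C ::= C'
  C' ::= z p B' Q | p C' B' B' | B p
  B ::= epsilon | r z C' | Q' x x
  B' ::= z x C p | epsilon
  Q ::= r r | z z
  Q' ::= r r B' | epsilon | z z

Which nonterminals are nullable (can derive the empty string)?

{ B, B', Q' }

Directly nullable (have an epsilon-production): B, B', Q'.
No other nonterminal has a production whose RHS symbols are all nullable.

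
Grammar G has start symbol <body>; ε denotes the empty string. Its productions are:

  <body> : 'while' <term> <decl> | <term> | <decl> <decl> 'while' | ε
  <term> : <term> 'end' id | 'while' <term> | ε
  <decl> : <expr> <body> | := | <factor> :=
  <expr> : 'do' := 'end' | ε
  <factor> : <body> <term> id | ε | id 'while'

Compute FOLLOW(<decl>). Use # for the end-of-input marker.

In <body> : 'while' <term> <decl>: <decl> is at the end, add FOLLOW(<body>) = { #, 'do', 'end', 'while', :=, id }.
In <body> : <decl> <decl> 'while': add FIRST(<decl> 'while') = { 'do', 'end', 'while', :=, id }.
In <body> : <decl> <decl> 'while': add FIRST('while') = { 'while' }.
Union: FOLLOW(<decl>) = { #, 'do', 'end', 'while', :=, id }.

{ #, 'do', 'end', 'while', :=, id }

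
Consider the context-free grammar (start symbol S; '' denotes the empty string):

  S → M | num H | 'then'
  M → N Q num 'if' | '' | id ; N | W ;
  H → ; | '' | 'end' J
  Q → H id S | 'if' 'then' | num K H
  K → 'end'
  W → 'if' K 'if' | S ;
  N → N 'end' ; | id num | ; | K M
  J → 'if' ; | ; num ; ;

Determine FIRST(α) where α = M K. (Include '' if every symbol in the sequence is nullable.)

Add FIRST(M)\{''} = { 'end', 'if', 'then', ;, id, num }; M is nullable, continue.
Add FIRST(K) = { 'end' }; K is not nullable, stop.

{ 'end', 'if', 'then', ;, id, num }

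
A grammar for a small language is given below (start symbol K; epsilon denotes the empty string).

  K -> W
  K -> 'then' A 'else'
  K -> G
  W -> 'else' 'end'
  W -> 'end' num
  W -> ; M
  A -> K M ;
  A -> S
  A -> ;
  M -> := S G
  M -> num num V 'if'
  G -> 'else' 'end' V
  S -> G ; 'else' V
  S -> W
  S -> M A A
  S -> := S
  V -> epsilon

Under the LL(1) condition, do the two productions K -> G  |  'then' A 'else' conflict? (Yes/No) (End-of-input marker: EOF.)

FIRST(G) = { 'else' } and FIRST('then' A 'else') = { 'then' }.
The FIRST sets are disjoint and neither alternative is nullable — no conflict.

No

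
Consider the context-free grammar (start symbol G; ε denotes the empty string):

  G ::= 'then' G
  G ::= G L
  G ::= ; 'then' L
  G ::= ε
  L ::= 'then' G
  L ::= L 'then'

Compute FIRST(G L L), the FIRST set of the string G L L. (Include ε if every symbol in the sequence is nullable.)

{ 'then', ; }

Add FIRST(G)\{ε} = { 'then', ; }; G is nullable, continue.
Add FIRST(L) = { 'then' }; L is not nullable, stop.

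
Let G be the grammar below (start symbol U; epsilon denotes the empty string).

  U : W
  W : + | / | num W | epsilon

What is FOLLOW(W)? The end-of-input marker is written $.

{ $ }

In U : W: W is at the end, add FOLLOW(U) = { $ }.
In W : num W: W is at the end, add FOLLOW(W) = { $ }.
Union: FOLLOW(W) = { $ }.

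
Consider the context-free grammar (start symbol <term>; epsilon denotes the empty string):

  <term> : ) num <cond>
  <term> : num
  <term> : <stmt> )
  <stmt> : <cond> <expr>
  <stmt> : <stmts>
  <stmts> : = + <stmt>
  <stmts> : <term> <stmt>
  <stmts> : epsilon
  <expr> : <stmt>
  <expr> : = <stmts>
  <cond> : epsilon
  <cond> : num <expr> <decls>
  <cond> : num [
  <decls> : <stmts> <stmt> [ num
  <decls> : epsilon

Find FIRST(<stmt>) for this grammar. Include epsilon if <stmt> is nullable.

{ ), =, num, epsilon }

From <stmt> : <cond> <expr>: <cond>, <expr> nullable, take FIRST(<cond>) ∪ FIRST(<expr>) = { ), =, num }; also epsilon since the whole RHS is nullable.
From <stmt> : <stmts>: add FIRST(<stmts>) = { ), =, num, epsilon } (including epsilon since <stmts> is nullable).
Union: FIRST(<stmt>) = { ), =, num, epsilon }.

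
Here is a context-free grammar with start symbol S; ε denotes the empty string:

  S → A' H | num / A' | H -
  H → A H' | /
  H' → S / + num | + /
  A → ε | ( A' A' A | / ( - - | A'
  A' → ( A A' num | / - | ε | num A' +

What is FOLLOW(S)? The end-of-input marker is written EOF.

{ EOF, / }

S is the start symbol, so EOF ∈ FOLLOW(S).
In H' → S / + num: add FIRST(/ + num) = { / }.
Union: FOLLOW(S) = { EOF, / }.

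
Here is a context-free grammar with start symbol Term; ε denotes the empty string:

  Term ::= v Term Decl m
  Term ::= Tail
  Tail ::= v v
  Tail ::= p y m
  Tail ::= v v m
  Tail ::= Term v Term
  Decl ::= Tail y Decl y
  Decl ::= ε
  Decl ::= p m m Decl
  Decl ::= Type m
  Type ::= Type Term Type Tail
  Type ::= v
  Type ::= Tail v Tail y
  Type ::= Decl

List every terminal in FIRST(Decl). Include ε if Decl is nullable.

{ m, p, v, ε }

From Decl ::= Tail y Decl y: add FIRST(Tail) = { p, v }.
Decl ::= ε contributes ε.
Decl ::= p m m Decl contributes {p}.
From Decl ::= Type m: Type nullable, take FIRST(Type) ∪ {m} = { m, p, v }.
Union: FIRST(Decl) = { m, p, v, ε }.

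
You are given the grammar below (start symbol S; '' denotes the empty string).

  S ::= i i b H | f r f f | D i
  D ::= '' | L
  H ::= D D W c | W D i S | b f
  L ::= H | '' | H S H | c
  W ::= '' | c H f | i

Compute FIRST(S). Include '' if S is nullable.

{ b, c, f, i }

S ::= i i b H contributes {i}.
S ::= f r f f contributes {f}.
From S ::= D i: D nullable, take FIRST(D) ∪ {i} = { b, c, i }.
Union: FIRST(S) = { b, c, f, i }.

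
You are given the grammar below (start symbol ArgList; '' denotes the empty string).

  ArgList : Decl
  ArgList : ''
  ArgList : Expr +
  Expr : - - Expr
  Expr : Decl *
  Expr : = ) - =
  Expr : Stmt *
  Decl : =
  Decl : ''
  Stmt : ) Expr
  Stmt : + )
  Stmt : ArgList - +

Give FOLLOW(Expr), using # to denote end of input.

In ArgList : Expr +: add FIRST(+) = { + }.
In Expr : - - Expr: Expr is at the end, add FOLLOW(Expr) = { *, + }.
In Stmt : ) Expr: Expr is at the end, add FOLLOW(Stmt) = { * }.
Union: FOLLOW(Expr) = { *, + }.

{ *, + }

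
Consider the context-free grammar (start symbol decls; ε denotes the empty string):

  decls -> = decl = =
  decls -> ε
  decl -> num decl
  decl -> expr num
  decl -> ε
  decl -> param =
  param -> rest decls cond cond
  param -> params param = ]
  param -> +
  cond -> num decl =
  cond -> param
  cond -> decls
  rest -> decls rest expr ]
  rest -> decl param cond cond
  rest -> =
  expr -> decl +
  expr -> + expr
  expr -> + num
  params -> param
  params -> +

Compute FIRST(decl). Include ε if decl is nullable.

decl -> num decl contributes {num}.
From decl -> expr num: add FIRST(expr) = { +, =, num }.
decl -> ε contributes ε.
From decl -> param =: add FIRST(param) = { +, =, num }.
Union: FIRST(decl) = { +, =, num, ε }.

{ +, =, num, ε }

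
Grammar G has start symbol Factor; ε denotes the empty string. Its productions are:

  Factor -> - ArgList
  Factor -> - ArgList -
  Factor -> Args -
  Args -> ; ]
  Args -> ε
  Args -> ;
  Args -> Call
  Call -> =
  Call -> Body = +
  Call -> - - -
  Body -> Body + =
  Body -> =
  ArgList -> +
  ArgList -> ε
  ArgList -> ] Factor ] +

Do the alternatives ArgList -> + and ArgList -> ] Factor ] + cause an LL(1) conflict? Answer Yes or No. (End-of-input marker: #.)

FIRST(+) = { + } and FIRST(] Factor ] +) = { ] }.
The FIRST sets are disjoint and neither alternative is nullable — no conflict.

No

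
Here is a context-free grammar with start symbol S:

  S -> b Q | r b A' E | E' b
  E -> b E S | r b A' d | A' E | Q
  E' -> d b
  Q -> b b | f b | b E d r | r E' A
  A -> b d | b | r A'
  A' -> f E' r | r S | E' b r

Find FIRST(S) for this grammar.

S -> b Q contributes {b}.
S -> r b A' E contributes {r}.
From S -> E' b: add FIRST(E') = { d }.
Union: FIRST(S) = { b, d, r }.

{ b, d, r }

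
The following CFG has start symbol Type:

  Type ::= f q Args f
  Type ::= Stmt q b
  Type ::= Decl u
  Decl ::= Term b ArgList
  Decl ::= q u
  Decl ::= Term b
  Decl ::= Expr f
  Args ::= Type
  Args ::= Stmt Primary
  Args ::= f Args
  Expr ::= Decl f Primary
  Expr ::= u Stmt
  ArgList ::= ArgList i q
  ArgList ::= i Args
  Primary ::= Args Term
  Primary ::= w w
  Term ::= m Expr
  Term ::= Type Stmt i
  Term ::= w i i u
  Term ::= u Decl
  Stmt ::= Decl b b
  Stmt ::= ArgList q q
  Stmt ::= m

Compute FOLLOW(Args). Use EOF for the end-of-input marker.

In Type ::= f q Args f: add FIRST(f) = { f }.
In Args ::= f Args: Args is at the end, add FOLLOW(Args) = { b, f, i, m, q, u, w }.
In ArgList ::= i Args: Args is at the end, add FOLLOW(ArgList) = { b, f, i, m, q, u, w }.
In Primary ::= Args Term: add FIRST(Term) = { f, i, m, q, u, w }.
Union: FOLLOW(Args) = { b, f, i, m, q, u, w }.

{ b, f, i, m, q, u, w }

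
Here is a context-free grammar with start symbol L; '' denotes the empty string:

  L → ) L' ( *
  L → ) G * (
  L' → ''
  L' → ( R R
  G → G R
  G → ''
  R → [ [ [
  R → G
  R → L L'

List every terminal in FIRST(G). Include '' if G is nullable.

From G → G R: G, R nullable, take FIRST(G) ∪ FIRST(R) = { ), [ }; also '' since the whole RHS is nullable.
G → '' contributes ''.
Union: FIRST(G) = { ), [, '' }.

{ ), [, '' }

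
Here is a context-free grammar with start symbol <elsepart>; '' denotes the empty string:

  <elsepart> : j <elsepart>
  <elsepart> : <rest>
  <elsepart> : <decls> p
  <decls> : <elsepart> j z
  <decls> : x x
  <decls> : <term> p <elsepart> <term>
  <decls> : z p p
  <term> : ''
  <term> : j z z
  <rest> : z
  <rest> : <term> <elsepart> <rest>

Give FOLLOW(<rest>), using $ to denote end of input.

{ $, j, p, x, z }

In <elsepart> : <rest>: <rest> is at the end, add FOLLOW(<elsepart>) = { $, j, p, x, z }.
In <rest> : <term> <elsepart> <rest>: <rest> is at the end, add FOLLOW(<rest>) = { $, j, p, x, z }.
Union: FOLLOW(<rest>) = { $, j, p, x, z }.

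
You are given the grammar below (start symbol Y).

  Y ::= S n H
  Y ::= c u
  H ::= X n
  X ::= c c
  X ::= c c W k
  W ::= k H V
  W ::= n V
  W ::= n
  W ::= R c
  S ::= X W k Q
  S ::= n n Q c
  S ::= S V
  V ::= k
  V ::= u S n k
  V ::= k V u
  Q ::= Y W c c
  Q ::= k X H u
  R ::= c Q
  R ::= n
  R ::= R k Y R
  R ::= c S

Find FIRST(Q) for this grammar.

From Q ::= Y W c c: add FIRST(Y) = { c, n }.
Q ::= k X H u contributes {k}.
Union: FIRST(Q) = { c, k, n }.

{ c, k, n }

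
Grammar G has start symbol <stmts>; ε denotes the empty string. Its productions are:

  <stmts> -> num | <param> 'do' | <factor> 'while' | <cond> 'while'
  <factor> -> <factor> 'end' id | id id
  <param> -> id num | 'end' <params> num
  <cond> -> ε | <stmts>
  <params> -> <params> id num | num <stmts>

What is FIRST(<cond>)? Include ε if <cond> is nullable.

{ 'end', 'while', id, num, ε }

<cond> -> ε contributes ε.
From <cond> -> <stmts>: add FIRST(<stmts>) = { 'end', 'while', id, num }.
Union: FIRST(<cond>) = { 'end', 'while', id, num, ε }.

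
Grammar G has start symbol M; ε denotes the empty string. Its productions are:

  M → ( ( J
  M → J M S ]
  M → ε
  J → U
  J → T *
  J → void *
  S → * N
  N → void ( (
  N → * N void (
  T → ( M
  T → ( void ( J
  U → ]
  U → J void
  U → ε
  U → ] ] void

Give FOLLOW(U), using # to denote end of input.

{ #, (, *, ], void }

In J → U: U is at the end, add FOLLOW(J) = { #, (, *, ], void }.
Union: FOLLOW(U) = { #, (, *, ], void }.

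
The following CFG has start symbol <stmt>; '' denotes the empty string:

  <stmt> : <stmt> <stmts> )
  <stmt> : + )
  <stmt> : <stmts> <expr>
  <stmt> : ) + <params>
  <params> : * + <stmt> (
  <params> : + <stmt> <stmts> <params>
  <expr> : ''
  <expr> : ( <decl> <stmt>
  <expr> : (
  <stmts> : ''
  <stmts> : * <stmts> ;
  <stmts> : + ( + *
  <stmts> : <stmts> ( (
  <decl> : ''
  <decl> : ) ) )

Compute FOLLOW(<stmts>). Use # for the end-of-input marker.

{ #, (, ), *, +, ; }

In <stmt> : <stmt> <stmts> ): add FIRST()) = { ) }.
In <stmt> : <stmts> <expr>: add FIRST(<expr>)\{''} = { ( }.
  Since <expr> is nullable, also add FOLLOW(<stmt>) = { #, (, ), *, + }.
In <params> : + <stmt> <stmts> <params>: add FIRST(<params>) = { *, + }.
In <stmts> : * <stmts> ;: add FIRST(;) = { ; }.
In <stmts> : <stmts> ( (: add FIRST(( () = { ( }.
Union: FOLLOW(<stmts>) = { #, (, ), *, +, ; }.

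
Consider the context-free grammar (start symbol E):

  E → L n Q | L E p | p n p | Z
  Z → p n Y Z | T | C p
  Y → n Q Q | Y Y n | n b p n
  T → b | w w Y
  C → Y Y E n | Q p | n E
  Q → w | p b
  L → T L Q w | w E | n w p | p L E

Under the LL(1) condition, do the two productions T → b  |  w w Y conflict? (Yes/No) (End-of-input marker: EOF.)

FIRST(b) = { b } and FIRST(w w Y) = { w }.
The FIRST sets are disjoint and neither alternative is nullable — no conflict.

No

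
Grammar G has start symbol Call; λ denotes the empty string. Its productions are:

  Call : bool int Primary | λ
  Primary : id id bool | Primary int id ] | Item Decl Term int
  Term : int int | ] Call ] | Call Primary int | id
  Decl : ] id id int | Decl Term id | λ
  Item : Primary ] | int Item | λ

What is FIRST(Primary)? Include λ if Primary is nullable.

Primary : id id bool contributes {id}.
From Primary : Primary int id ]: add FIRST(Primary) = { ], bool, id, int }.
From Primary : Item Decl Term int: Item, Decl nullable, take FIRST(Item) ∪ FIRST(Decl) ∪ FIRST(Term) = { ], bool, id, int }.
Union: FIRST(Primary) = { ], bool, id, int }.

{ ], bool, id, int }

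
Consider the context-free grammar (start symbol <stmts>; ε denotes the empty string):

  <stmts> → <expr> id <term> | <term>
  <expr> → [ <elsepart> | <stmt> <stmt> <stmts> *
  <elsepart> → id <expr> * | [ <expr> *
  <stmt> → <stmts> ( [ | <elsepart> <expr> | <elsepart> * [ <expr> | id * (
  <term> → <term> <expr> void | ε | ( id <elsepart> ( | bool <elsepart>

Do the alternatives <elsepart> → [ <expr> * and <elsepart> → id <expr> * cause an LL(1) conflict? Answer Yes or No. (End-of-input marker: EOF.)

No

FIRST([ <expr> *) = { [ } and FIRST(id <expr> *) = { id }.
The FIRST sets are disjoint and neither alternative is nullable — no conflict.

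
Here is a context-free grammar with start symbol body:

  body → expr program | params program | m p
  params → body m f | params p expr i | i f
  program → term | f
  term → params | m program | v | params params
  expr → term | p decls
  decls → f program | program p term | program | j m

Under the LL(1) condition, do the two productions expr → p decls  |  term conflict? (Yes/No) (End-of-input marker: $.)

Yes

FIRST(p decls) = { p } and FIRST(term) = { i, m, p, v }.
Both contain p, so the two alternatives are not disjoint — LL(1) conflict.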